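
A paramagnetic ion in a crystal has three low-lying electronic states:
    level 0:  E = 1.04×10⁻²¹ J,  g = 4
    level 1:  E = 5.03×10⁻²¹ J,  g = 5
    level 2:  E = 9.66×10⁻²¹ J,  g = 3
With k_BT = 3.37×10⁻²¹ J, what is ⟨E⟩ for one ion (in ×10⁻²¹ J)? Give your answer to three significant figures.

2.45 ×10⁻²¹ J

Eᵢ/kT = 0.30861, 1.4926, 2.8665.
Z = Σ gᵢe^(−Eᵢ/kT) = 4·e^(−0.30861) + 5·e^(−1.4926) + 3·e^(−2.8665) = 2.9379 + 1.1239 + 0.17069 = 4.2325.
⟨E⟩ = Σ Eᵢ gᵢe^(−Eᵢ/kT) / Z = (1.04·2.9379 + 5.03·1.1239 + 9.66·0.17069) / 4.2325 = 2.45 ×10⁻²¹ J.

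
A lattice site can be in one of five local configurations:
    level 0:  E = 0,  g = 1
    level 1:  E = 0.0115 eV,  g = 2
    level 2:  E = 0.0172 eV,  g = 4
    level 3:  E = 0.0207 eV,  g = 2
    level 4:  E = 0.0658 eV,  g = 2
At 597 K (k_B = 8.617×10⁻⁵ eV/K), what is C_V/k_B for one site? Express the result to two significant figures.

k_BT = 8.617×10⁻⁵ × 597 K = 0.05144 eV.
Eᵢ/kT = 0, 0.2236, 0.3344, 0.4024, 1.279.
Z = Σ gᵢe^(−Eᵢ/kT) = 1·e^(−0) + 2·e^(−0.2236) + 4·e^(−0.3344) + 2·e^(−0.4024) + 2·e^(−1.279) = 1.000 + 1.599 + 2.863 + 1.337 + 0.5566 = 7.356.
⟨E⟩ = 0.01794 eV, ⟨E²⟩ = 0.0005494 eV².
C_V/k_B = (⟨E²⟩ − ⟨E⟩²)/(kT)² = (0.0005494 − 0.0003218)/0.002646 = 0.086.

0.086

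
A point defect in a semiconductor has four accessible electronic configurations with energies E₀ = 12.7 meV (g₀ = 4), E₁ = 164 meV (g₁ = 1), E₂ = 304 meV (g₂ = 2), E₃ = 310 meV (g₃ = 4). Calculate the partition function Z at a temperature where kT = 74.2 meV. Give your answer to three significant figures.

Z = 3.57

Eᵢ/kT = 0.17116, 2.2102, 4.0970, 4.1779.
Z = Σ gᵢe^(−Eᵢ/kT) = 4·e^(−0.17116) + 1·e^(−2.2102) + 2·e^(−4.0970) + 4·e^(−4.1779) = 3.3707 + 0.10968 + 0.033245 + 0.061323 = 3.5749.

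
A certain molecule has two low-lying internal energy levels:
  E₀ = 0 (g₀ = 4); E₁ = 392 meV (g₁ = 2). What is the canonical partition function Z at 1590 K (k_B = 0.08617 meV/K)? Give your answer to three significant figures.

Z = 4.11

k_BT = 0.08617 × 1590 K = 137.01 meV.
Eᵢ/kT = 0, 2.8611.
Z = Σ gᵢe^(−Eᵢ/kT) = 4·e^(−0) + 2·e^(−2.8611) = 4.0000 + 0.11441 = 4.1144.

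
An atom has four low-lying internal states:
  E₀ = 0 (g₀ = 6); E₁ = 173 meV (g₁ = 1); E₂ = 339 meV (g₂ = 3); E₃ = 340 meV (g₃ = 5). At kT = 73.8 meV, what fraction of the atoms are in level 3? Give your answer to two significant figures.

Eᵢ/kT = 0, 2.344, 4.593, 4.607.
Z = Σ gᵢe^(−Eᵢ/kT) = 6·e^(−0) + 1·e^(−2.344) + 3·e^(−4.593) + 5·e^(−4.607) = 6.000 + 0.09594 + 0.03037 + 0.04991 = 6.176.
P₃ = g₃ e^(−E₃/kT) / Z = 0.04991/6.176 = 0.0081.

0.0081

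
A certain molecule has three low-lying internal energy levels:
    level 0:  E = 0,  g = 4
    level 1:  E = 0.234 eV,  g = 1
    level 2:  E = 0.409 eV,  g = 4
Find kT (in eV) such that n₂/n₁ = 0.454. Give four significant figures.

n₂/n₁ = (g₂/g₁) exp[−(E₂−E₁)/kT] = 0.454.
⇒ (E₂−E₁)/kT = ln((4/1)/0.454) = ln(8.81057) = 2.17595.
kT = 0.175 eV / 2.17595 = 0.08042 eV.

0.08042 eV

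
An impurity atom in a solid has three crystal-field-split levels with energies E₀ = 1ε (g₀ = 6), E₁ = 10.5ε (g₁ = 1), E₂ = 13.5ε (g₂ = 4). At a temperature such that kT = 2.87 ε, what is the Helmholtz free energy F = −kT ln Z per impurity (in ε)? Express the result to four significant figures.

Eᵢ/kT = 0.348432, 3.65854, 4.70383.
Z = Σ gᵢe^(−Eᵢ/kT) = 6·e^(−0.348432) + 1·e^(−3.65854) + 4·e^(−4.70383) = 4.23476 + 0.0257701 + 0.0362420 = 4.29677.
F = −kT ln Z = −2.87 × ln(4.29677) = −2.87 × 1.45786 = -4.184 ε.

-4.184 ε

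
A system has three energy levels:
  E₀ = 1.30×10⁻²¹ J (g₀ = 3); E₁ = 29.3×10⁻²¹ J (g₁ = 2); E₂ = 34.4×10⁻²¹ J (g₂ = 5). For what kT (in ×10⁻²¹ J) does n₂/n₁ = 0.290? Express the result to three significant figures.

n₂/n₁ = (g₂/g₁) exp[−(E₂−E₁)/kT] = 0.290.
⇒ (E₂−E₁)/kT = ln((5/2)/0.290) = ln(8.6207) = 2.1542.
kT = 5.1 ×10⁻²¹ J / 2.1542 = 2.37 ×10⁻²¹ J.

2.37 ×10⁻²¹ J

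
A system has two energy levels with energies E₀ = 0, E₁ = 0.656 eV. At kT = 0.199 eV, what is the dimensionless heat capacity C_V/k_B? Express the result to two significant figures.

Eᵢ/kT = 0, 3.296.
Z = Σ e^(−Eᵢ/kT) = e^(−0) + e^(−3.296) = 1.000 + 0.03703 = 1.037.
⟨E⟩ = 0.02342 eV, ⟨E²⟩ = 0.01537 eV².
C_V/k_B = (⟨E²⟩ − ⟨E⟩²)/(kT)² = (0.01537 − 0.0005485)/0.03960 = 0.37.

0.37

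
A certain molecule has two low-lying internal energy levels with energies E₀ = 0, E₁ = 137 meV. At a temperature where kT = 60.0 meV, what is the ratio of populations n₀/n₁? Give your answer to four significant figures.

n₀/n₁ = exp[−(E₀−E₁)/kT] = exp(−(-137 meV)/(60.0 meV)) = exp(2.28333) = 9.809.

9.809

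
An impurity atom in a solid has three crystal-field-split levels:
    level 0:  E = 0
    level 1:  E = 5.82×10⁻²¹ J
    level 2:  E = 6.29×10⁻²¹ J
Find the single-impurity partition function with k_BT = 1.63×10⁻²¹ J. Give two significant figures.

Eᵢ/kT = 0, 3.571, 3.859.
Z = Σ e^(−Eᵢ/kT) = e^(−0) + e^(−3.571) + e^(−3.859) = 1.000 + 0.02813 + 0.02109 = 1.049.

Z = 1.0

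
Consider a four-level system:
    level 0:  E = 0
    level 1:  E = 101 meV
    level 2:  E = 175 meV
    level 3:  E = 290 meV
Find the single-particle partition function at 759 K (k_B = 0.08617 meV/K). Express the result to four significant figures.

k_BT = 0.08617 × 759 K = 65.4030 meV.
Eᵢ/kT = 0, 1.54427, 2.67572, 4.43405.
Z = Σ e^(−Eᵢ/kT) = e^(−0) + e^(−1.54427) + e^(−2.67572) + e^(−4.43405) = 1.00000 + 0.213468 + 0.0688572 + 0.0118663 = 1.29419.

Z = 1.294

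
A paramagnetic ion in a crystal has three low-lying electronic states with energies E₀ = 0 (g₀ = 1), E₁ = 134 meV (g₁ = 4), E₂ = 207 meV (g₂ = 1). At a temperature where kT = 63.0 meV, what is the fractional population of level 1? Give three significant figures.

0.315

Eᵢ/kT = 0, 2.1270, 3.2857.
Z = Σ gᵢe^(−Eᵢ/kT) = 1·e^(−0) + 4·e^(−2.1270) + 1·e^(−3.2857) = 1.0000 + 0.47678 + 0.037414 = 1.5142.
P₁ = g₁ e^(−E₁/kT) / Z = 0.47678/1.5142 = 0.315.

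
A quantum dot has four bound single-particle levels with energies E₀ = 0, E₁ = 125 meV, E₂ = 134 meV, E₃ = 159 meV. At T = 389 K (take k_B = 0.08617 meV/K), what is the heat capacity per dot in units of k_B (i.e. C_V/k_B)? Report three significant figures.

0.746

k_BT = 0.08617 × 389 K = 33.520 meV.
Eᵢ/kT = 0, 3.7291, 3.9976, 4.7434.
Z = Σ e^(−Eᵢ/kT) = e^(−0) + e^(−3.7291) + e^(−3.9976) + e^(−4.7434) = 1.0000 + 0.024014 + 0.018360 + 0.0087090 = 1.0511.
⟨E⟩ = 6.5139 meV, ⟨E²⟩ = 880.09 meV².
C_V/k_B = (⟨E²⟩ − ⟨E⟩²)/(kT)² = (880.09 − 42.431)/1123.6 = 0.746.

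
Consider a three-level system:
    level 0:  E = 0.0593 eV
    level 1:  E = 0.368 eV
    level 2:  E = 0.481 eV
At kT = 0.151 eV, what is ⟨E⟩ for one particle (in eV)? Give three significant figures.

0.115 eV

Eᵢ/kT = 0.39272, 2.4371, 3.1854.
Z = Σ e^(−Eᵢ/kT) = e^(−0.39272) + e^(−2.4371) + e^(−3.1854) = 0.67522 + 0.087414 + 0.041362 = 0.80400.
⟨E⟩ = Σ Eᵢ e^(−Eᵢ/kT) / Z = (0.0593·0.67522 + 0.368·0.087414 + 0.481·0.041362) / 0.80400 = 0.115 eV.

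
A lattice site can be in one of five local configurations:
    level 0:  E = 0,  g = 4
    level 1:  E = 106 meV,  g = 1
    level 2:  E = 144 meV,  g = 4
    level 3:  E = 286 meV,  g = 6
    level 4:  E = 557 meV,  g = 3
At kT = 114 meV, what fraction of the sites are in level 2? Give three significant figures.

0.187

Eᵢ/kT = 0, 0.92982, 1.2632, 2.5088, 4.8860.
Z = Σ gᵢe^(−Eᵢ/kT) = 4·e^(−0) + 1·e^(−0.92982) + 4·e^(−1.2632) + 6·e^(−2.5088) + 3·e^(−4.8860) = 4.0000 + 0.39462 + 1.1310 + 0.48819 + 0.022655 = 6.0365.
P₂ = g₂ e^(−E₂/kT) / Z = 1.1310/6.0365 = 0.187.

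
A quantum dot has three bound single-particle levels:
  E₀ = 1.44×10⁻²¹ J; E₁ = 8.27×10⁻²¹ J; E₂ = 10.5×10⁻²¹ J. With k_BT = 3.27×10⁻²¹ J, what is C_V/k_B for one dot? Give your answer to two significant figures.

Eᵢ/kT = 0.4404, 2.529, 3.211.
Z = Σ e^(−Eᵢ/kT) = e^(−0.4404) + e^(−2.529) + e^(−3.211) = 0.6438 + 0.07974 + 0.04032 = 0.7639.
⟨E⟩ = 2.631, ⟨E²⟩ = 14.71.
C_V/k_B = (⟨E²⟩ − ⟨E⟩²)/(kT)² = (14.71 − 6.922)/10.69 = 0.73.

0.73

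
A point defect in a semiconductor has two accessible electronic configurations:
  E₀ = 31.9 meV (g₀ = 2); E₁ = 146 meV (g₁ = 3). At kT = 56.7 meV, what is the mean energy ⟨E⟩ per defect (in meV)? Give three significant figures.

51.0 meV

Eᵢ/kT = 0.56261, 2.5750.
Z = Σ gᵢe^(−Eᵢ/kT) = 2·e^(−0.56261) + 3·e^(−2.5750) = 1.1394 + 0.22846 = 1.3679.
⟨E⟩ = Σ Eᵢ gᵢe^(−Eᵢ/kT) / Z = (31.9·1.1394 + 146·0.22846) / 1.3679 = 51.0 meV.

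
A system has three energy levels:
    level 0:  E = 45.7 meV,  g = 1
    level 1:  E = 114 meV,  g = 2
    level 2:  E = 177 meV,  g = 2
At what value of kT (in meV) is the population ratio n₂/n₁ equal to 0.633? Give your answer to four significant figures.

n₂/n₁ = (g₂/g₁) exp[−(E₂−E₁)/kT] = 0.633.
⇒ (E₂−E₁)/kT = ln((2/2)/0.633) = ln(1.57978) = 0.457286.
kT = 63 meV / 0.457286 = 137.8 meV.

137.8 meV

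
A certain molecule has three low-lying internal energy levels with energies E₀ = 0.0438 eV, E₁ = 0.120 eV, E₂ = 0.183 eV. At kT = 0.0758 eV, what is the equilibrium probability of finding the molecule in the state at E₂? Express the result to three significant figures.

Eᵢ/kT = 0.57784, 1.5831, 2.4142.
Z = Σ e^(−Eᵢ/kT) = e^(−0.57784) + e^(−1.5831) + e^(−2.4142) = 0.56111 + 0.20534 + 0.089439 = 0.85589.
P₂ = e^(−E₂/kT) / Z = 0.089439/0.85589 = 0.104.

0.104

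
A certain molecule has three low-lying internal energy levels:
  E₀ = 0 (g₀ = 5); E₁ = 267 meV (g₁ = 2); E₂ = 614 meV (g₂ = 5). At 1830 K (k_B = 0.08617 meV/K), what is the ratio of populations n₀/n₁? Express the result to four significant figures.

k_BT = 0.08617 × 1830 K = 157.691 meV.
n₀/n₁ = (g₀/g₁) exp[−(E₀−E₁)/kT] = (5/2) × exp(−(-267 meV)/(157.691 meV)) = (5/2) × exp(1.69318) = 13.59.

13.59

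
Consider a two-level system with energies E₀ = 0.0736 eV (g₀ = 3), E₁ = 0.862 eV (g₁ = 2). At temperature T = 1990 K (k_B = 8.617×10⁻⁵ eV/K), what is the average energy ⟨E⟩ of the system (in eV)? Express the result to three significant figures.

0.0789 eV

k_BT = 8.617×10⁻⁵ × 1990 K = 0.17148 eV.
Eᵢ/kT = 0.42920, 5.0268.
Z = Σ gᵢe^(−Eᵢ/kT) = 3·e^(−0.42920) + 2·e^(−5.0268) = 1.9531 + 0.013120 = 1.9662.
⟨E⟩ = Σ Eᵢ gᵢe^(−Eᵢ/kT) / Z = (0.0736·1.9531 + 0.862·0.013120) / 1.9662 = 0.0789 eV.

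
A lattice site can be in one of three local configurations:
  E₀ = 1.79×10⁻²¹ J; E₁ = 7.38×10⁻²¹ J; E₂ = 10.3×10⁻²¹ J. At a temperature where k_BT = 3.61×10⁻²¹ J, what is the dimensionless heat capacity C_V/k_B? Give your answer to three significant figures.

0.614

Eᵢ/kT = 0.49584, 2.0443, 2.8532.
Z = Σ e^(−Eᵢ/kT) = e^(−0.49584) + e^(−2.0443) + e^(−2.8532) = 0.60906 + 0.12947 + 0.057660 = 0.79619.
⟨E⟩ = 3.3153, ⟨E²⟩ = 18.991.
C_V/k_B = (⟨E²⟩ − ⟨E⟩²)/(kT)² = (18.991 − 10.991)/13.032 = 0.614.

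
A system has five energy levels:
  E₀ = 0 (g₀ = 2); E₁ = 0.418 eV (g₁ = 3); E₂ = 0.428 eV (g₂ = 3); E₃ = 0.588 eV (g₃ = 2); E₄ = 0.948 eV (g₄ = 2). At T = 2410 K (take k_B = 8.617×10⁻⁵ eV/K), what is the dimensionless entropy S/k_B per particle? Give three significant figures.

1.76

k_BT = 8.617×10⁻⁵ × 2410 K = 0.20767 eV.
Eᵢ/kT = 0, 2.0128, 2.0610, 2.8314, 4.5649.
Z = Σ gᵢe^(−Eᵢ/kT) = 2·e^(−0) + 3·e^(−2.0128) + 3·e^(−2.0610) + 2·e^(−2.8314) + 2·e^(−4.5649) = 2.0000 + 0.40084 + 0.38198 + 0.11786 + 0.020822 = 2.9215.
⟨E⟩ = Σ EᵢPᵢ = 0.14379 eV.
S/k_B = ln Z + ⟨E⟩/kT = ln(2.9215) + 0.14379/0.20767 = 1.0721 + 0.69240 = 1.76.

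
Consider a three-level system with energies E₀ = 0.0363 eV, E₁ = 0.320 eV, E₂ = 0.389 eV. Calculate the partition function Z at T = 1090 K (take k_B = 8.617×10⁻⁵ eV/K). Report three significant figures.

Z = 0.728

k_BT = 8.617×10⁻⁵ × 1090 K = 0.093925 eV.
Eᵢ/kT = 0.38648, 3.4070, 4.1416.
Z = Σ e^(−Eᵢ/kT) = e^(−0.38648) + e^(−3.4070) + e^(−4.1416) = 0.67944 + 0.033140 + 0.015897 = 0.72848.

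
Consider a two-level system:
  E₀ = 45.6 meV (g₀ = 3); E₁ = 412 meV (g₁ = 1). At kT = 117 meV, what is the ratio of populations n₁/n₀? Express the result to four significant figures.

0.01455

n₁/n₀ = (g₁/g₀) exp[−(E₁−E₀)/kT] = (1/3) × exp(−(366.4 meV)/(117 meV)) = (1/3) × exp(-3.13162) = 0.01455.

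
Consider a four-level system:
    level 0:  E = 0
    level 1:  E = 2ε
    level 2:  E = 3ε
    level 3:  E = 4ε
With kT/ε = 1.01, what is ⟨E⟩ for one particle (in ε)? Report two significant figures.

Eᵢ/kT = 0, 1.980, 2.970, 3.960.
Z = Σ e^(−Eᵢ/kT) = e^(−0) + e^(−1.980) + e^(−2.970) + e^(−3.960) = 1.000 + 0.1381 + 0.05130 + 0.01906 = 1.208.
⟨E⟩ = Σ Eᵢ e^(−Eᵢ/kT) / Z = (0·1.000 + 2·0.1381 + 3·0.05130 + 4·0.01906) / 1.208 = 0.42 ε.

0.42 ε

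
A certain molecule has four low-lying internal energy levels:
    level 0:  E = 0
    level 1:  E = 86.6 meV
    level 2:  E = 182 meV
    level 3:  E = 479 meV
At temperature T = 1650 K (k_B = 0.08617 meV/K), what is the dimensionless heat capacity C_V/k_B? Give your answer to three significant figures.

0.377

k_BT = 0.08617 × 1650 K = 142.18 meV.
Eᵢ/kT = 0, 0.60909, 1.2801, 3.3690.
Z = Σ e^(−Eᵢ/kT) = e^(−0) + e^(−0.60909) + e^(−1.2801) + e^(−3.3690) = 1.0000 + 0.54385 + 0.27801 + 0.034424 = 1.8563.
⟨E⟩ = 61.512 meV, ⟨E²⟩ = 11413 meV².
C_V/k_B = (⟨E²⟩ − ⟨E⟩²)/(kT)² = (11413 − 3783.7)/20215 = 0.377.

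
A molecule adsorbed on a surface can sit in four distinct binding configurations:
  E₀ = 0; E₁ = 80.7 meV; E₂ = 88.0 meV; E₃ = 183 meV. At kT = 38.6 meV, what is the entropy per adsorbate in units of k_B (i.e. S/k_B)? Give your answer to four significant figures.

Eᵢ/kT = 0, 2.09067, 2.27979, 4.74093.
Z = Σ e^(−Eᵢ/kT) = e^(−0) + e^(−2.09067) + e^(−2.27979) + e^(−4.74093) = 1.00000 + 0.123604 + 0.102306 + 0.00873052 = 1.23464.
⟨E⟩ = Σ EᵢPᵢ = 16.6651 meV.
S/k_B = ln Z + ⟨E⟩/kT = ln(1.23464) + 16.6651/38.6 = 0.210779 + 0.431738 = 0.6425.

0.6425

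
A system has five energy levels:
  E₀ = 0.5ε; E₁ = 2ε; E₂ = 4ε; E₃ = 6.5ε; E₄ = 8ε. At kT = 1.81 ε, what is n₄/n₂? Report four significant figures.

n₄/n₂ = exp[−(E₄−E₂)/kT] = exp(−(4ε)/(1.81ε)) = exp(-2.20994) = 0.1097.

0.1097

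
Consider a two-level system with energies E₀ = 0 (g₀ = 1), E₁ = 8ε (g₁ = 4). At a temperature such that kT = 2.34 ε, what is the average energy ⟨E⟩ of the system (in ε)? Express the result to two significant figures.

0.93 ε

Eᵢ/kT = 0, 3.419.
Z = Σ gᵢe^(−Eᵢ/kT) = 1·e^(−0) + 4·e^(−3.419) = 1.000 + 0.1310 = 1.131.
⟨E⟩ = Σ Eᵢ gᵢe^(−Eᵢ/kT) / Z = (0·1.000 + 8·0.1310) / 1.131 = 0.93 ε.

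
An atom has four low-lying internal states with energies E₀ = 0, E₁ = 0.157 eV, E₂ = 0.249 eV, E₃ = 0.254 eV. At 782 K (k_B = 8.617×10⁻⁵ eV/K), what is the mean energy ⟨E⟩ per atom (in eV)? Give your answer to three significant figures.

0.0239 eV

k_BT = 8.617×10⁻⁵ × 782 K = 0.067385 eV.
Eᵢ/kT = 0, 2.3299, 3.6952, 3.7694.
Z = Σ e^(−Eᵢ/kT) = e^(−0) + e^(−2.3299) + e^(−3.6952) + e^(−3.7694) = 1.0000 + 0.097305 + 0.024842 + 0.023066 = 1.1452.
⟨E⟩ = Σ Eᵢ e^(−Eᵢ/kT) / Z = (0·1.0000 + 0.157·0.097305 + 0.249·0.024842 + 0.254·0.023066) / 1.1452 = 0.0239 eV.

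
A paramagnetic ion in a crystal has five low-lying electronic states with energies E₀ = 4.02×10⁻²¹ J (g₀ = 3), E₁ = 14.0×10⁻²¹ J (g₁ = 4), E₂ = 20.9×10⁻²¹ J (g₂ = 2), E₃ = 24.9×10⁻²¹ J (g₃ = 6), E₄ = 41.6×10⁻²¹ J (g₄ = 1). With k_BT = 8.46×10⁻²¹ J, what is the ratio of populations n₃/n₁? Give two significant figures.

0.41

n₃/n₁ = (g₃/g₁) exp[−(E₃−E₁)/kT] = (6/4) × exp(−(10.9 ×10⁻²¹ J)/(8.46 ×10⁻²¹ J)) = (6/4) × exp(-1.288) = 0.41.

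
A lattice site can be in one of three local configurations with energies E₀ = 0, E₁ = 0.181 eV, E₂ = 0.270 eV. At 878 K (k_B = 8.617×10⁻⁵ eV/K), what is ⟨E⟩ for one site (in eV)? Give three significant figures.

0.0216 eV

k_BT = 8.617×10⁻⁵ × 878 K = 0.075657 eV.
Eᵢ/kT = 0, 2.3924, 3.5687.
Z = Σ e^(−Eᵢ/kT) = e^(−0) + e^(−2.3924) + e^(−3.5687) = 1.0000 + 0.091410 + 0.028192 = 1.1196.
⟨E⟩ = Σ Eᵢ e^(−Eᵢ/kT) / Z = (0·1.0000 + 0.181·0.091410 + 0.270·0.028192) / 1.1196 = 0.0216 eV.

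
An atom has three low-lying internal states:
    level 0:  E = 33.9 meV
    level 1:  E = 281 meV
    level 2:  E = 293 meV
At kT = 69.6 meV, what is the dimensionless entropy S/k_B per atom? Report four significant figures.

0.2338

Eᵢ/kT = 0.487069, 4.03736, 4.20977.
Z = Σ e^(−Eᵢ/kT) = e^(−0.487069) + e^(−4.03736) + e^(−4.20977) = 0.614425 + 0.0176440 + 0.0148498 = 0.646919.
⟨E⟩ = Σ EᵢPᵢ = 46.5869 meV.
S/k_B = ln Z + ⟨E⟩/kT = ln(0.646919) + 46.5869/69.6 = -0.435534 + 0.669352 = 0.2338.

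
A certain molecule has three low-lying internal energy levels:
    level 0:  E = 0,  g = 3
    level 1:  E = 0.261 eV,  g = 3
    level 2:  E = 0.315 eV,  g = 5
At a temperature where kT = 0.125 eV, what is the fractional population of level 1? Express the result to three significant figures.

0.0985

Eᵢ/kT = 0, 2.0880, 2.5200.
Z = Σ gᵢe^(−Eᵢ/kT) = 3·e^(−0) + 3·e^(−2.0880) + 5·e^(−2.5200) = 3.0000 + 0.37180 + 0.40230 = 3.7741.
P₁ = g₁ e^(−E₁/kT) / Z = 0.37180/3.7741 = 0.0985.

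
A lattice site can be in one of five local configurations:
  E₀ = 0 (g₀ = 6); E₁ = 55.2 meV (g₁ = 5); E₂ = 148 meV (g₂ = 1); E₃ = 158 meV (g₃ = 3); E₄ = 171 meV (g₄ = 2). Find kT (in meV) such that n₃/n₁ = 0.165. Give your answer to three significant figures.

79.6 meV

n₃/n₁ = (g₃/g₁) exp[−(E₃−E₁)/kT] = 0.165.
⇒ (E₃−E₁)/kT = ln((3/5)/0.165) = ln(3.6364) = 1.2910.
kT = 102.8 meV / 1.2910 = 79.6 meV.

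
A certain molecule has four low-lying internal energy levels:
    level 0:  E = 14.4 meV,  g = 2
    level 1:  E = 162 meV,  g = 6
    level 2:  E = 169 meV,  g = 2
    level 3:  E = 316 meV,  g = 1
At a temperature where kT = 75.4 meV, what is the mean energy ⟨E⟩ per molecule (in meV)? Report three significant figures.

69.0 meV

Eᵢ/kT = 0.19098, 2.1485, 2.2414, 4.1910.
Z = Σ gᵢe^(−Eᵢ/kT) = 2·e^(−0.19098) + 6·e^(−2.1485) + 2·e^(−2.2414) + 1·e^(−4.1910) = 1.6523 + 0.69995 + 0.21262 + 0.015131 = 2.5800.
⟨E⟩ = Σ Eᵢ gᵢe^(−Eᵢ/kT) / Z = (14.4·1.6523 + 162·0.69995 + 169·0.21262 + 316·0.015131) / 2.5800 = 69.0 meV.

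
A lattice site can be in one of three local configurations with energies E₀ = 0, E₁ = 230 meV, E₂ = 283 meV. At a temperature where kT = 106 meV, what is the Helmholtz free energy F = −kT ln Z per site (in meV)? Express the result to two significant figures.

Eᵢ/kT = 0, 2.170, 2.670.
Z = Σ e^(−Eᵢ/kT) = e^(−0) + e^(−2.170) + e^(−2.670) = 1.000 + 0.1142 + 0.06925 = 1.183.
F = −kT ln Z = −106 × ln(1.183) = −106 × 0.1681 = -18 meV.

-18 meV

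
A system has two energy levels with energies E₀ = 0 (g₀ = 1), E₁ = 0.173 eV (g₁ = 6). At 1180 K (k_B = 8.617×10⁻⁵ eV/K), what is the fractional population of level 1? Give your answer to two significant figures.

k_BT = 8.617×10⁻⁵ × 1180 K = 0.1017 eV.
Eᵢ/kT = 0, 1.701.
Z = Σ gᵢe^(−Eᵢ/kT) = 1·e^(−0) + 6·e^(−1.701) = 1.000 + 1.095 = 2.095.
P₁ = g₁ e^(−E₁/kT) / Z = 1.095/2.095 = 0.52.

0.52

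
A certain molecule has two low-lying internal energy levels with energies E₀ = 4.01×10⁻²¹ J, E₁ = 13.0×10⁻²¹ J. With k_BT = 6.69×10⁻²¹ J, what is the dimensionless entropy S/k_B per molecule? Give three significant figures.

Eᵢ/kT = 0.59940, 1.9432.
Z = Σ e^(−Eᵢ/kT) = e^(−0.59940) + e^(−1.9432) = 0.54914 + 0.14324 = 0.69238.
⟨E⟩ = Σ EᵢPᵢ = 5.8699 ×10⁻²¹ J.
S/k_B = ln Z + ⟨E⟩/kT = ln(0.69238) + 5.8699/6.69 = -0.36762 + 0.87741 = 0.510.

0.510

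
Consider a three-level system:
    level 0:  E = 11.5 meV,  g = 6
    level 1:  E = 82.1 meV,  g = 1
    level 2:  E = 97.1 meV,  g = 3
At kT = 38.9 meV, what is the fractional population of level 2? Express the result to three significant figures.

Eᵢ/kT = 0.29563, 2.1105, 2.4961.
Z = Σ gᵢe^(−Eᵢ/kT) = 6·e^(−0.29563) + 1·e^(−2.1105) + 3·e^(−2.4961) = 4.4644 + 0.12118 + 0.24722 = 4.8328.
P₂ = g₂ e^(−E₂/kT) / Z = 0.24722/4.8328 = 0.0512.

0.0512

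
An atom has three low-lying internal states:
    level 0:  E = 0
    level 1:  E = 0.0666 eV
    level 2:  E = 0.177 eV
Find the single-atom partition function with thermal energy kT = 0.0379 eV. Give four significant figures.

Eᵢ/kT = 0, 1.75726, 4.67018.
Z = Σ e^(−Eᵢ/kT) = e^(−0) + e^(−1.75726) + e^(−4.67018) = 1.00000 + 0.172517 + 0.00937058 = 1.18189.

Z = 1.182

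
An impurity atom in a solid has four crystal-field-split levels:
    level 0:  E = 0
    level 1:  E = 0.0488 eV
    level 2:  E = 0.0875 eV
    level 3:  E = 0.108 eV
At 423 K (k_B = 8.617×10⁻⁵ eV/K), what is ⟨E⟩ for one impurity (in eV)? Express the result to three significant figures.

k_BT = 8.617×10⁻⁵ × 423 K = 0.036450 eV.
Eᵢ/kT = 0, 1.3388, 2.4005, 2.9630.
Z = Σ e^(−Eᵢ/kT) = e^(−0) + e^(−1.3388) + e^(−2.4005) + e^(−2.9630) = 1.0000 + 0.26216 + 0.090673 + 0.051664 = 1.4045.
⟨E⟩ = Σ Eᵢ e^(−Eᵢ/kT) / Z = (0·1.0000 + 0.0488·0.26216 + 0.0875·0.090673 + 0.108·0.051664) / 1.4045 = 0.0187 eV.

0.0187 eV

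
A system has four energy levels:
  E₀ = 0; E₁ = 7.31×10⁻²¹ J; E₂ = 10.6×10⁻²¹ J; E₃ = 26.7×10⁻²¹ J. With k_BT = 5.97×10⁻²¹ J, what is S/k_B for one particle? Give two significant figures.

Eᵢ/kT = 0, 1.224, 1.776, 4.472.
Z = Σ e^(−Eᵢ/kT) = e^(−0) + e^(−1.224) + e^(−1.776) + e^(−4.472) = 1.000 + 0.2941 + 0.1693 + 0.01142 = 1.475.
⟨E⟩ = Σ EᵢPᵢ = 2.881 ×10⁻²¹ J.
S/k_B = ln Z + ⟨E⟩/kT = ln(1.475) + 2.881/5.97 = 0.3887 + 0.4826 = 0.87.

0.87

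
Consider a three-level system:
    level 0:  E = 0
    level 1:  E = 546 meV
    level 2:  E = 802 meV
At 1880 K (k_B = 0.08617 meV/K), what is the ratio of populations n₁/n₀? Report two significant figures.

k_BT = 0.08617 × 1880 K = 162.0 meV.
n₁/n₀ = exp[−(E₁−E₀)/kT] = exp(−(546 meV)/(162.0 meV)) = exp(-3.370) = 0.034.

0.034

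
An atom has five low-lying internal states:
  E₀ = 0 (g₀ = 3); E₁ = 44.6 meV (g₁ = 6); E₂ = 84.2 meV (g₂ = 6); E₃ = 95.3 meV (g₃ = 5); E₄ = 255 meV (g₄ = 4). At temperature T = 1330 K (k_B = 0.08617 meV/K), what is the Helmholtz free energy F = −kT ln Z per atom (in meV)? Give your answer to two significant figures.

-290 meV

k_BT = 0.08617 × 1330 K = 114.6 meV.
Eᵢ/kT = 0, 0.3892, 0.7347, 0.8316, 2.225.
Z = Σ gᵢe^(−Eᵢ/kT) = 3·e^(−0) + 6·e^(−0.3892) + 6·e^(−0.7347) + 5·e^(−0.8316) + 4·e^(−2.225) = 3.000 + 4.066 + 2.878 + 2.177 + 0.4323 = 12.55.
F = −kT ln Z = −114.6 × ln(12.55) = −114.6 × 2.530 = -290 meV.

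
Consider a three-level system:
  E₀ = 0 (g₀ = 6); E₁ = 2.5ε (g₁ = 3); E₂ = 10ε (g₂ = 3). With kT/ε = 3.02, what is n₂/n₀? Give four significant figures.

0.01824

n₂/n₀ = (g₂/g₀) exp[−(E₂−E₀)/kT] = (3/6) × exp(−(10ε)/(3.02ε)) = (3/6) × exp(-3.31126) = 0.01824.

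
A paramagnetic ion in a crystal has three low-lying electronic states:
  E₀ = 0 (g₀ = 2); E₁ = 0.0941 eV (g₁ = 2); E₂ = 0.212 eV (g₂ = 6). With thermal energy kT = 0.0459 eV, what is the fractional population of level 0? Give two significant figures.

0.86

Eᵢ/kT = 0, 2.050, 4.619.
Z = Σ gᵢe^(−Eᵢ/kT) = 2·e^(−0) + 2·e^(−2.050) + 6·e^(−4.619) = 2.000 + 0.2575 + 0.05918 = 2.317.
P₀ = g₀ e^(−E₀/kT) / Z = 2.000/2.317 = 0.86.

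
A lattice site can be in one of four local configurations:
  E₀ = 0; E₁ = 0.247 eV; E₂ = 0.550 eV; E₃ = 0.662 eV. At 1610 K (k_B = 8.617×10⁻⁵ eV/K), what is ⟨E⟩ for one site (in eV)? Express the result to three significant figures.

0.0482 eV

k_BT = 8.617×10⁻⁵ × 1610 K = 0.13873 eV.
Eᵢ/kT = 0, 1.7804, 3.9645, 4.7719.
Z = Σ e^(−Eᵢ/kT) = e^(−0) + e^(−1.7804) + e^(−3.9645) + e^(−4.7719) = 1.0000 + 0.16857 + 0.018978 + 0.0084643 = 1.1960.
⟨E⟩ = Σ Eᵢ e^(−Eᵢ/kT) / Z = (0·1.0000 + 0.247·0.16857 + 0.550·0.018978 + 0.662·0.0084643) / 1.1960 = 0.0482 eV.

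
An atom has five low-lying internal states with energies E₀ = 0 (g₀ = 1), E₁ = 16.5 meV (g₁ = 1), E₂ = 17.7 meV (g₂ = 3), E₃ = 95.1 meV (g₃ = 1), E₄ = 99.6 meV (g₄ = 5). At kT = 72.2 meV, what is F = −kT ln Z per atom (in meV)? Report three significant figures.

-125 meV

Eᵢ/kT = 0, 0.22853, 0.24515, 1.3172, 1.3795.
Z = Σ gᵢe^(−Eᵢ/kT) = 1·e^(−0) + 1·e^(−0.22853) + 3·e^(−0.24515) + 1·e^(−1.3172) + 5·e^(−1.3795) = 1.0000 + 0.79570 + 2.3478 + 0.26788 + 1.2585 = 5.6699.
F = −kT ln Z = −72.2 × ln(5.6699) = −72.2 × 1.7352 = -125 meV.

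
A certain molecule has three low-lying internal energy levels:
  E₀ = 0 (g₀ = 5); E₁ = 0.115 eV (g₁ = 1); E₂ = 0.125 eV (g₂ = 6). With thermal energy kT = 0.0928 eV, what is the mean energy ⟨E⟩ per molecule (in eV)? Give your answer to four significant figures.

Eᵢ/kT = 0, 1.23922, 1.34698.
Z = Σ gᵢe^(−Eᵢ/kT) = 5·e^(−0) + 1·e^(−1.23922) + 6·e^(−1.34698) = 5.00000 + 0.289610 + 1.56015 = 6.84976.
⟨E⟩ = Σ Eᵢ gᵢe^(−Eᵢ/kT) / Z = (0·5.00000 + 0.115·0.289610 + 0.125·1.56015) / 6.84976 = 0.03333 eV.

0.03333 eV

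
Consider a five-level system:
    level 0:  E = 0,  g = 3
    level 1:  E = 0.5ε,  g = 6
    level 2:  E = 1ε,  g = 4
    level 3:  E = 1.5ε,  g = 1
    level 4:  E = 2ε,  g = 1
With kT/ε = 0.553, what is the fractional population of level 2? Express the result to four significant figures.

0.1061

Eᵢ/kT = 0, 0.904159, 1.80832, 2.71248, 3.61664.
Z = Σ gᵢe^(−Eᵢ/kT) = 3·e^(−0) + 6·e^(−0.904159) + 4·e^(−1.80832) + 1·e^(−2.71248) + 1·e^(−3.61664) = 3.00000 + 2.42929 + 0.655717 + 0.0663720 + 0.0268728 = 6.17825.
P₂ = g₂ e^(−E₂/kT) / Z = 0.655717/6.17825 = 0.1061.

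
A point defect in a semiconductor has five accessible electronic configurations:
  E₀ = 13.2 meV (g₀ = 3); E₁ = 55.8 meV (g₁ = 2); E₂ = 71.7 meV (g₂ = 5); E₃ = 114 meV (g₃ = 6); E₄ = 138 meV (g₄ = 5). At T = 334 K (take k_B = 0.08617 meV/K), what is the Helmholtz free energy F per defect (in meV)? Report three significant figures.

k_BT = 0.08617 × 334 K = 28.781 meV.
Eᵢ/kT = 0.45864, 1.9388, 2.4912, 3.9609, 4.7948.
Z = Σ gᵢe^(−Eᵢ/kT) = 3·e^(−0.45864) + 2·e^(−1.9388) + 5·e^(−2.4912) + 6·e^(−3.9609) + 5·e^(−4.7948) = 1.8964 + 0.28775 + 0.41405 + 0.11428 + 0.041363 = 2.7538.
F = −kT ln Z = −28.781 × ln(2.7538) = −28.781 × 1.0130 = -29.2 meV.

-29.2 meV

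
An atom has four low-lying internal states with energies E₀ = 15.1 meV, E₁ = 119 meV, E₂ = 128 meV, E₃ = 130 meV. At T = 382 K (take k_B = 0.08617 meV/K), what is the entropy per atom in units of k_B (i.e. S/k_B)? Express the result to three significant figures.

0.419

k_BT = 0.08617 × 382 K = 32.917 meV.
Eᵢ/kT = 0.45873, 3.6152, 3.8886, 3.9493.
Z = Σ e^(−Eᵢ/kT) = e^(−0.45873) + e^(−3.6152) + e^(−3.8886) + e^(−3.9493) = 0.63209 + 0.026912 + 0.020474 + 0.019268 = 0.69874.
⟨E⟩ = Σ EᵢPᵢ = 25.578 meV.
S/k_B = ln Z + ⟨E⟩/kT = ln(0.69874) + 25.578/32.917 = -0.35848 + 0.77705 = 0.419.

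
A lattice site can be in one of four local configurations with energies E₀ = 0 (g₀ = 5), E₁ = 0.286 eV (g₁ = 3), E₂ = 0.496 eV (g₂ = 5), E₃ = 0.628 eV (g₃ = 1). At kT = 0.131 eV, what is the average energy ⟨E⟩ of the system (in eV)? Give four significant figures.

Eᵢ/kT = 0, 2.18321, 3.78626, 4.79389.
Z = Σ gᵢe^(−Eᵢ/kT) = 5·e^(−0) + 3·e^(−2.18321) + 5·e^(−3.78626) + 1·e^(−4.79389) = 5.00000 + 0.338038 + 0.113401 + 0.00828018 = 5.45972.
⟨E⟩ = Σ Eᵢ gᵢe^(−Eᵢ/kT) / Z = (0·5.00000 + 0.286·0.338038 + 0.496·0.113401 + 0.628·0.00828018) / 5.45972 = 0.02896 eV.

0.02896 eV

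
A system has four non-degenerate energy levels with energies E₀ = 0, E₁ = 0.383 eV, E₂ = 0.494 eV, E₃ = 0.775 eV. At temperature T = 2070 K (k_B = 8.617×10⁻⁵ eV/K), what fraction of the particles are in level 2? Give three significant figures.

k_BT = 8.617×10⁻⁵ × 2070 K = 0.17837 eV.
Eᵢ/kT = 0, 2.1472, 2.7695, 4.3449.
Z = Σ e^(−Eᵢ/kT) = e^(−0) + e^(−2.1472) + e^(−2.7695) + e^(−4.3449) = 1.0000 + 0.11681 + 0.062693 + 0.012973 = 1.1925.
P₂ = e^(−E₂/kT) / Z = 0.062693/1.1925 = 0.0526.

0.0526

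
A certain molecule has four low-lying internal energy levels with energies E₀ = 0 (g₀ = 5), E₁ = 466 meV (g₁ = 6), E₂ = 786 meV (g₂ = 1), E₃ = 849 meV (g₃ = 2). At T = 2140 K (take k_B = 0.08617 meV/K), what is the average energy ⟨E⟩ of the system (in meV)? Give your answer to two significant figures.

k_BT = 0.08617 × 2140 K = 184.4 meV.
Eᵢ/kT = 0, 2.527, 4.262, 4.604.
Z = Σ gᵢe^(−Eᵢ/kT) = 5·e^(−0) + 6·e^(−2.527) + 1·e^(−4.262) + 2·e^(−4.604) = 5.000 + 0.4794 + 0.01409 + 0.02002 = 5.514.
⟨E⟩ = Σ Eᵢ gᵢe^(−Eᵢ/kT) / Z = (0·5.000 + 466·0.4794 + 786·0.01409 + 849·0.02002) / 5.514 = 46 meV.

46 meV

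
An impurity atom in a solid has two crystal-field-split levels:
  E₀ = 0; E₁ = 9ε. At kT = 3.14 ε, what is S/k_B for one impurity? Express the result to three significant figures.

0.210

Eᵢ/kT = 0, 2.8662.
Z = Σ e^(−Eᵢ/kT) = e^(−0) + e^(−2.8662) = 1.0000 + 0.056915 = 1.0569.
⟨E⟩ = Σ EᵢPᵢ = 0.48466 ε.
S/k_B = ln Z + ⟨E⟩/kT = ln(1.0569) + 0.48466/3.14 = 0.055340 + 0.15435 = 0.210.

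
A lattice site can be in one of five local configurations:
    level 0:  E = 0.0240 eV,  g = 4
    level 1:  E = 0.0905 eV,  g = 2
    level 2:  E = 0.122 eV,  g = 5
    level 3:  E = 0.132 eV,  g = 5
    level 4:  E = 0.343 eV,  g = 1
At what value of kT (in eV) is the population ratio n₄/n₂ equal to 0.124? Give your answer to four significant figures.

n₄/n₂ = (g₄/g₂) exp[−(E₄−E₂)/kT] = 0.124.
⇒ (E₄−E₂)/kT = ln((1/5)/0.124) = ln(1.61290) = 0.478034.
kT = 0.221 eV / 0.478034 = 0.4623 eV.

0.4623 eV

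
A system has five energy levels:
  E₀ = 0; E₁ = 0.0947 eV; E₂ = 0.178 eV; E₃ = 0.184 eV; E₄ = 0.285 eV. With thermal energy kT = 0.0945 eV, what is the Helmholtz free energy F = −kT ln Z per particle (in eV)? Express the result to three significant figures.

-0.0507 eV

Eᵢ/kT = 0, 1.0021, 1.8836, 1.9471, 3.0159.
Z = Σ e^(−Eᵢ/kT) = e^(−0) + e^(−1.0021) + e^(−1.8836) + e^(−1.9471) + e^(−3.0159) = 1.0000 + 0.36711 + 0.15204 + 0.14269 + 0.049002 = 1.7108.
F = −kT ln Z = −0.0945 × ln(1.7108) = −0.0945 × 0.53696 = -0.0507 eV.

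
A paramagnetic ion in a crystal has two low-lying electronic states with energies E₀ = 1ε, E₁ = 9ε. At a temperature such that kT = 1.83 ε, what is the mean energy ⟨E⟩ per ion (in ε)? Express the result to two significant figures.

Eᵢ/kT = 0.5464, 4.918.
Z = Σ e^(−Eᵢ/kT) = e^(−0.5464) + e^(−4.918) = 0.5790 + 0.007314 = 0.5863.
⟨E⟩ = Σ Eᵢ e^(−Eᵢ/kT) / Z = (1·0.5790 + 9·0.007314) / 0.5863 = 1.1 ε.

1.1 ε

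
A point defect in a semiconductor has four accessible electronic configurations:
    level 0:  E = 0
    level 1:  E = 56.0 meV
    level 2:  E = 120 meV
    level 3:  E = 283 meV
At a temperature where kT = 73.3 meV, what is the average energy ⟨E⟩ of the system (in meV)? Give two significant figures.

Eᵢ/kT = 0, 0.7640, 1.637, 3.861.
Z = Σ e^(−Eᵢ/kT) = e^(−0) + e^(−0.7640) + e^(−1.637) + e^(−3.861) = 1.000 + 0.4658 + 0.1946 + 0.02105 = 1.681.
⟨E⟩ = Σ Eᵢ e^(−Eᵢ/kT) / Z = (0·1.000 + 56.0·0.4658 + 120·0.1946 + 283·0.02105) / 1.681 = 33 meV.

33 meV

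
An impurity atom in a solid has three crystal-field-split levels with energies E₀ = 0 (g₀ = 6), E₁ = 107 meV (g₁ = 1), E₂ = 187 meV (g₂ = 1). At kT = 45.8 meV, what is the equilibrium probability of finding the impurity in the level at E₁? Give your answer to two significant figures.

0.016

Eᵢ/kT = 0, 2.336, 4.083.
Z = Σ gᵢe^(−Eᵢ/kT) = 6·e^(−0) + 1·e^(−2.336) + 1·e^(−4.083) = 6.000 + 0.09671 + 0.01686 = 6.114.
P₁ = g₁ e^(−E₁/kT) / Z = 0.09671/6.114 = 0.016.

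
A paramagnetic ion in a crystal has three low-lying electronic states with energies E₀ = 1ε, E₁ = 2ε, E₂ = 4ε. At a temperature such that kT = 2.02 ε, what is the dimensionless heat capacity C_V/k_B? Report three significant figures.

0.233

Eᵢ/kT = 0.49505, 0.99010, 1.9802.
Z = Σ e^(−Eᵢ/kT) = e^(−0.49505) + e^(−0.99010) + e^(−1.9802) = 0.60954 + 0.37154 + 0.13804 = 1.1191.
⟨E⟩ = 1.7021 ε, ⟨E²⟩ = 3.8463 ε².
C_V/k_B = (⟨E²⟩ − ⟨E⟩²)/(kT)² = (3.8463 − 2.8971)/4.0804 = 0.233.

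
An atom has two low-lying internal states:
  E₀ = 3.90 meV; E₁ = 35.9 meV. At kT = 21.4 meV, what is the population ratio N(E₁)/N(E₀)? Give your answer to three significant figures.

0.224

n₁/n₀ = exp[−(E₁−E₀)/kT] = exp(−(32.00 meV)/(21.4 meV)) = exp(-1.4953) = 0.224.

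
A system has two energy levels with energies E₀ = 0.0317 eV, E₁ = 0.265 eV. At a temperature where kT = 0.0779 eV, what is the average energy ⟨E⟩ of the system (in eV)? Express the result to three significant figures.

Eᵢ/kT = 0.40693, 3.4018.
Z = Σ e^(−Eᵢ/kT) = e^(−0.40693) + e^(−3.4018) = 0.66569 + 0.033313 = 0.69900.
⟨E⟩ = Σ Eᵢ e^(−Eᵢ/kT) / Z = (0.0317·0.66569 + 0.265·0.033313) / 0.69900 = 0.0428 eV.

0.0428 eV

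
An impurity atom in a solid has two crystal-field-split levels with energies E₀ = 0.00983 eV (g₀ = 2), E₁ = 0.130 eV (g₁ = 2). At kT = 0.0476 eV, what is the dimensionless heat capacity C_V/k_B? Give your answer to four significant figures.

0.4376

Eᵢ/kT = 0.206513, 2.73109.
Z = Σ gᵢe^(−Eᵢ/kT) = 2·e^(−0.206513) + 2·e^(−2.73109) = 1.62683 + 0.130296 = 1.75713.
⟨E⟩ = 0.0187409 eV, ⟨E²⟩ = 0.00134264 eV².
C_V/k_B = (⟨E²⟩ − ⟨E⟩²)/(kT)² = (0.00134264 − 0.000351221)/0.00226576 = 0.4376.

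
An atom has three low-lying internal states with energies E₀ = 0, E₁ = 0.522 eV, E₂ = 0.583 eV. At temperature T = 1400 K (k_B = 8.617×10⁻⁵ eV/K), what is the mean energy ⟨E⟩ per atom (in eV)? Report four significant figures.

0.01130 eV

k_BT = 8.617×10⁻⁵ × 1400 K = 0.120638 eV.
Eᵢ/kT = 0, 4.32699, 4.83264.
Z = Σ e^(−Eᵢ/kT) = e^(−0) + e^(−4.32699) + e^(−4.83264) = 1.00000 + 0.0132072 + 0.00796546 = 1.02117.
⟨E⟩ = Σ Eᵢ e^(−Eᵢ/kT) / Z = (0·1.00000 + 0.522·0.0132072 + 0.583·0.00796546) / 1.02117 = 0.01130 eV.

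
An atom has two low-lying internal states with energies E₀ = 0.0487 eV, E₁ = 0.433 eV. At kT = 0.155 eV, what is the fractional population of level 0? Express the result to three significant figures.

Eᵢ/kT = 0.31419, 2.7935.
Z = Σ e^(−Eᵢ/kT) = e^(−0.31419) + e^(−2.7935) = 0.73038 + 0.061207 = 0.79159.
P₀ = e^(−E₀/kT) / Z = 0.73038/0.79159 = 0.923.

0.923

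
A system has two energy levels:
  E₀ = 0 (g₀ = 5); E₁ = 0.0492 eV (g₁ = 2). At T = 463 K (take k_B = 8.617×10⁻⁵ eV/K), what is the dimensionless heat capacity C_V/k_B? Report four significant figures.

k_BT = 8.617×10⁻⁵ × 463 K = 0.0398967 eV.
Eᵢ/kT = 0, 1.23318.
Z = Σ gᵢe^(−Eᵢ/kT) = 5·e^(−0) + 2·e^(−1.23318) = 5.00000 + 0.582729 = 5.58273.
⟨E⟩ = 0.00513553 eV, ⟨E²⟩ = 0.000252668 eV².
C_V/k_B = (⟨E²⟩ − ⟨E⟩²)/(kT)² = (0.000252668 − 0.0000263737)/0.00159175 = 0.1422.

0.1422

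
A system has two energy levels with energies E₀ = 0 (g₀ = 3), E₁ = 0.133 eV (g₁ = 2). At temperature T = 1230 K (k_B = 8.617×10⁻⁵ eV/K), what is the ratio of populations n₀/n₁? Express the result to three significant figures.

k_BT = 8.617×10⁻⁵ × 1230 K = 0.10599 eV.
n₀/n₁ = (g₀/g₁) exp[−(E₀−E₁)/kT] = (3/2) × exp(−(-0.133 eV)/(0.10599 eV)) = (3/2) × exp(1.2548) = 5.26.

5.26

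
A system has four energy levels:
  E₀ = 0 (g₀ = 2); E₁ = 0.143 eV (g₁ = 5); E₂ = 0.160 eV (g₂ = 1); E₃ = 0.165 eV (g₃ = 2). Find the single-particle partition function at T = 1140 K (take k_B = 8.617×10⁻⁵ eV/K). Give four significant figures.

Z = 3.735

k_BT = 8.617×10⁻⁵ × 1140 K = 0.0982338 eV.
Eᵢ/kT = 0, 1.45571, 1.62877, 1.67967.
Z = Σ gᵢe^(−Eᵢ/kT) = 2·e^(−0) + 5·e^(−1.45571) + 1·e^(−1.62877) + 2·e^(−1.67967) = 2.00000 + 1.16617 + 0.196171 + 0.372871 = 3.73521.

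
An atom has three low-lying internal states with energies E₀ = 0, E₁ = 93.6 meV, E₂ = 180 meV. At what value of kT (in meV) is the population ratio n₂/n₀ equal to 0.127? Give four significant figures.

87.23 meV

n₂/n₀ = exp[−(E₂−E₀)/kT] = 0.127.
⇒ (E₂−E₀)/kT = ln(1/0.127) = ln(7.87402) = 2.06357.
kT = 180 meV / 2.06357 = 87.23 meV.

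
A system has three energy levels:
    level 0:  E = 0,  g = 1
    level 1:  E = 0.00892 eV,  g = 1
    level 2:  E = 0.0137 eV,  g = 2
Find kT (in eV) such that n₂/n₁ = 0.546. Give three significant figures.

0.00368 eV

n₂/n₁ = (g₂/g₁) exp[−(E₂−E₁)/kT] = 0.546.
⇒ (E₂−E₁)/kT = ln((2/1)/0.546) = ln(3.6630) = 1.2983.
kT = 0.00478 eV / 1.2983 = 0.00368 eV.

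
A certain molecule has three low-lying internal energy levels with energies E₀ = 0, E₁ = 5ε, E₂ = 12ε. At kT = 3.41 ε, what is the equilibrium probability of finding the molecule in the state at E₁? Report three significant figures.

Eᵢ/kT = 0, 1.4663, 3.5191.
Z = Σ e^(−Eᵢ/kT) = e^(−0) + e^(−1.4663) + e^(−3.5191) = 1.0000 + 0.23078 + 0.029626 = 1.2604.
P₁ = e^(−E₁/kT) / Z = 0.23078/1.2604 = 0.183.

0.183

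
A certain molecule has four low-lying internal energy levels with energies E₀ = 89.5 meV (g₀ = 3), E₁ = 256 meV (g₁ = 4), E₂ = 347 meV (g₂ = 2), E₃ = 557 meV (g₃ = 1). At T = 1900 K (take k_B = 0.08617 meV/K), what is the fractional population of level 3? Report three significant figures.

0.0117

k_BT = 0.08617 × 1900 K = 163.72 meV.
Eᵢ/kT = 0.54667, 1.5636, 2.1195, 3.4022.
Z = Σ gᵢe^(−Eᵢ/kT) = 3·e^(−0.54667) + 4·e^(−1.5636) + 2·e^(−2.1195) + 1·e^(−3.4022) = 1.7366 + 0.83752 + 0.24018 + 0.033300 = 2.8476.
P₃ = g₃ e^(−E₃/kT) / Z = 0.033300/2.8476 = 0.0117.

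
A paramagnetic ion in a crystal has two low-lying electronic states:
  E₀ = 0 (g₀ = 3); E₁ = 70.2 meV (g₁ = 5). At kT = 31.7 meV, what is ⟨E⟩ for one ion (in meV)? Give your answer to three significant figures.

10.8 meV

Eᵢ/kT = 0, 2.2145.
Z = Σ gᵢe^(−Eᵢ/kT) = 3·e^(−0) + 5·e^(−2.2145) = 3.0000 + 0.54604 = 3.5460.
⟨E⟩ = Σ Eᵢ gᵢe^(−Eᵢ/kT) / Z = (0·3.0000 + 70.2·0.54604) / 3.5460 = 10.8 meV.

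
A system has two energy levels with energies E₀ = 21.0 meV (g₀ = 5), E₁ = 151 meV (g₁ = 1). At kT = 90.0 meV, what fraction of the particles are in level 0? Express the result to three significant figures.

0.955

Eᵢ/kT = 0.23333, 1.6778.
Z = Σ gᵢe^(−Eᵢ/kT) = 5·e^(−0.23333) + 1·e^(−1.6778) = 3.9595 + 0.18678 = 4.1463.
P₀ = g₀ e^(−E₀/kT) / Z = 3.9595/4.1463 = 0.955.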